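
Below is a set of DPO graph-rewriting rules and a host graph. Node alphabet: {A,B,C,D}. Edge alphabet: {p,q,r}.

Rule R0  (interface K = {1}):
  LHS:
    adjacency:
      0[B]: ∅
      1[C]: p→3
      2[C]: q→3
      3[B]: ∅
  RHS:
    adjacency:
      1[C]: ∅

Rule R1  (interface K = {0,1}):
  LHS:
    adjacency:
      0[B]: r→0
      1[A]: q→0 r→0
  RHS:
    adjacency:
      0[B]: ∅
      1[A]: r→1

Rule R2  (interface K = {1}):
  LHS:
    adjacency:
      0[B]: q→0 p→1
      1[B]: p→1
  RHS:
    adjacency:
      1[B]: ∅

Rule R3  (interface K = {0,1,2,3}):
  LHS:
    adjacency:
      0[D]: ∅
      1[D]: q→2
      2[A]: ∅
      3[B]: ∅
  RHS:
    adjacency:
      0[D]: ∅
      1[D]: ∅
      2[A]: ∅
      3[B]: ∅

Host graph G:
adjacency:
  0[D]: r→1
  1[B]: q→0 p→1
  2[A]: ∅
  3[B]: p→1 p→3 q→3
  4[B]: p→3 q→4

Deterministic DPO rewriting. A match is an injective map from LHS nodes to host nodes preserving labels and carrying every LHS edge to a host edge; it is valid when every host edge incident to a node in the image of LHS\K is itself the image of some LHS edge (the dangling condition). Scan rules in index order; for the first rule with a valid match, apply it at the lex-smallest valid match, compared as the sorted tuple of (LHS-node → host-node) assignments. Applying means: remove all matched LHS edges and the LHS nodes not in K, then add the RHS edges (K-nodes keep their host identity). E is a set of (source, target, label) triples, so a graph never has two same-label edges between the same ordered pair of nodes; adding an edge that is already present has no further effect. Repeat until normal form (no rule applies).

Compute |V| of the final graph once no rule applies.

Answer: 3

Rewrite trace:
start.  V:5 E:8  edges: 0-r->1 1-q->0 1-p->1 3-p->1 3-p->3 3-q->3 4-p->3 4-q->4
1. fire R2 via {0↦4, 1↦3}  →  V:4 E:5  edges: 0-r->1 1-q->0 1-p->1 3-p->1 3-q->3
2. fire R2 via {0↦3, 1↦1}  →  V:3 E:2  edges: 0-r->1 1-q->0
halt: no rule applies after step 2
NF nodes: {0:D, 1:B, 2:A}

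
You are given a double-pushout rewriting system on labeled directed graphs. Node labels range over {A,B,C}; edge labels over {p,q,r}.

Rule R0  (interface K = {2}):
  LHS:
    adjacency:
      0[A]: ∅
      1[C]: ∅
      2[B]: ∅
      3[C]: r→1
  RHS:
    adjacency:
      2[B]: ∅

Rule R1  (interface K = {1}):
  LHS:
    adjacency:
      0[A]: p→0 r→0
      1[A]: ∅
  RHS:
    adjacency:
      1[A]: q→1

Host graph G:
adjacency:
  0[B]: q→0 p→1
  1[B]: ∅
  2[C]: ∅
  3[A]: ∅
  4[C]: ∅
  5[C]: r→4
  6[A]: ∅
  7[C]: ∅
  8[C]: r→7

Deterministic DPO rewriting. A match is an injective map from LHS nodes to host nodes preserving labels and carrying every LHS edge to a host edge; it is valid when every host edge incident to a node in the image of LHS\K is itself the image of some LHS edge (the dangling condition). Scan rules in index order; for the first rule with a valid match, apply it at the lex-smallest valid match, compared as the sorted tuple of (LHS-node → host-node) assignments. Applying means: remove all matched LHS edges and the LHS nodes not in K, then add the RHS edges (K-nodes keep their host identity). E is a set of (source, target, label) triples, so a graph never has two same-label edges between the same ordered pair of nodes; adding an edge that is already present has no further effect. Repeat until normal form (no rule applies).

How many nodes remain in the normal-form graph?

[0] host  ⇒  9 nodes, 4 edges  {0-q->0 0-p->1 5-r->4 8-r->7}
[1] R0 @ {0↦3, 1↦4, 2↦0, 3↦5}  ⇒  6 nodes, 3 edges  {0-q->0 0-p->1 8-r->7}
[2] R0 @ {0↦6, 1↦7, 2↦0, 3↦8}  ⇒  3 nodes, 2 edges  {0-q->0 0-p->1}
halt: no rule applies after step 2
NF nodes: {0:B, 1:B, 2:C}

Answer: 3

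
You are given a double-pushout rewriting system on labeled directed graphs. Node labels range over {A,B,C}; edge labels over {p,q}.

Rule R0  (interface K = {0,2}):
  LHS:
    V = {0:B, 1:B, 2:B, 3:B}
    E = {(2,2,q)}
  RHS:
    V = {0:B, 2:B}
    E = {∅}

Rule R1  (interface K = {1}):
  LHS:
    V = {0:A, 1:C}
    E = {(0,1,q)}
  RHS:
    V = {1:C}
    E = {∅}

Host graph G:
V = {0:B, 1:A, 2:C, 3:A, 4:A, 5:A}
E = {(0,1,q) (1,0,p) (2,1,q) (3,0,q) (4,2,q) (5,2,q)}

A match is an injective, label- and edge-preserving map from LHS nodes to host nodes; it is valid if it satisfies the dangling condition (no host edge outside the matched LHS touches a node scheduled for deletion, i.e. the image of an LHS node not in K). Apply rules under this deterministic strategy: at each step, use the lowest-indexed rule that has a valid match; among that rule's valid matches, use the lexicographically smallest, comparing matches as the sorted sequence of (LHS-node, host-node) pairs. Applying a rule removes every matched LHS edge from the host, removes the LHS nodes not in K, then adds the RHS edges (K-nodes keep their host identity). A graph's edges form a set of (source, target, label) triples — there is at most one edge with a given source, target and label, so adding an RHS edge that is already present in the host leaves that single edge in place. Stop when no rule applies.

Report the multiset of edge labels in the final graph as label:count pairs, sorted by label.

start.  V:6 E:6  edges: 0-q->1 1-p->0 2-q->1 3-q->0 4-q->2 5-q->2
1. fire R1 via {0↦4, 1↦2}  →  V:5 E:5  edges: 0-q->1 1-p->0 2-q->1 3-q->0 5-q->2
2. fire R1 via {0↦5, 1↦2}  →  V:4 E:4  edges: 0-q->1 1-p->0 2-q->1 3-q->0
final graph: no rule applies after step 2
NF edges: [(0, 1, 'q'), (1, 0, 'p'), (2, 1, 'q'), (3, 0, 'q')]

Answer: p:1 q:3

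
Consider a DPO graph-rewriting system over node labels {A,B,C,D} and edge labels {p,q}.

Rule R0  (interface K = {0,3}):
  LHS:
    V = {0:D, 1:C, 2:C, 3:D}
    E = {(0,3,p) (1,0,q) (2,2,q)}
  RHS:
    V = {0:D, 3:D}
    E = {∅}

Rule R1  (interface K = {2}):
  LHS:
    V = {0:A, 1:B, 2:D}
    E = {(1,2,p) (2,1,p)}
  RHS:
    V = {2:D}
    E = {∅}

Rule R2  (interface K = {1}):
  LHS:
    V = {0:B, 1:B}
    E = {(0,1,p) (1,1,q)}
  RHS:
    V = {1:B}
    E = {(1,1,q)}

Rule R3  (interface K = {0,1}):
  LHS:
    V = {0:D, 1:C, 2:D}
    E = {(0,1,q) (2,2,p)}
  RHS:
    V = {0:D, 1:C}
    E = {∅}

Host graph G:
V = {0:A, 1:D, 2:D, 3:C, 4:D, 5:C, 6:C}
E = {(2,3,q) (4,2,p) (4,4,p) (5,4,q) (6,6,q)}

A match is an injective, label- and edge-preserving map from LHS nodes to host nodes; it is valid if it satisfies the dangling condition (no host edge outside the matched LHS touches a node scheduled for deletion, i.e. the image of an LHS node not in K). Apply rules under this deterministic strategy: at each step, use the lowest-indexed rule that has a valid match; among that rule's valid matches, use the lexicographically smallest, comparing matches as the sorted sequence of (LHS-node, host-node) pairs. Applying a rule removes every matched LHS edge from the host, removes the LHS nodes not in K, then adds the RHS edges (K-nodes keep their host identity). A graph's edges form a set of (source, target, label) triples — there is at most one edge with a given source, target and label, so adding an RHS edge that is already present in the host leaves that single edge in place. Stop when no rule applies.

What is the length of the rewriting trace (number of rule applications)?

[0] host  ⇒  7 nodes, 5 edges  {2-q->3 4-p->2 4-p->4 5-q->4 6-q->6}
[1] R0 @ {0↦4, 1↦5, 2↦6, 3↦2}  ⇒  5 nodes, 2 edges  {2-q->3 4-p->4}
[2] R3 @ {0↦2, 1↦3, 2↦4}  ⇒  4 nodes, 0 edges  {∅}
halt: no rule applies after step 2

Answer: 2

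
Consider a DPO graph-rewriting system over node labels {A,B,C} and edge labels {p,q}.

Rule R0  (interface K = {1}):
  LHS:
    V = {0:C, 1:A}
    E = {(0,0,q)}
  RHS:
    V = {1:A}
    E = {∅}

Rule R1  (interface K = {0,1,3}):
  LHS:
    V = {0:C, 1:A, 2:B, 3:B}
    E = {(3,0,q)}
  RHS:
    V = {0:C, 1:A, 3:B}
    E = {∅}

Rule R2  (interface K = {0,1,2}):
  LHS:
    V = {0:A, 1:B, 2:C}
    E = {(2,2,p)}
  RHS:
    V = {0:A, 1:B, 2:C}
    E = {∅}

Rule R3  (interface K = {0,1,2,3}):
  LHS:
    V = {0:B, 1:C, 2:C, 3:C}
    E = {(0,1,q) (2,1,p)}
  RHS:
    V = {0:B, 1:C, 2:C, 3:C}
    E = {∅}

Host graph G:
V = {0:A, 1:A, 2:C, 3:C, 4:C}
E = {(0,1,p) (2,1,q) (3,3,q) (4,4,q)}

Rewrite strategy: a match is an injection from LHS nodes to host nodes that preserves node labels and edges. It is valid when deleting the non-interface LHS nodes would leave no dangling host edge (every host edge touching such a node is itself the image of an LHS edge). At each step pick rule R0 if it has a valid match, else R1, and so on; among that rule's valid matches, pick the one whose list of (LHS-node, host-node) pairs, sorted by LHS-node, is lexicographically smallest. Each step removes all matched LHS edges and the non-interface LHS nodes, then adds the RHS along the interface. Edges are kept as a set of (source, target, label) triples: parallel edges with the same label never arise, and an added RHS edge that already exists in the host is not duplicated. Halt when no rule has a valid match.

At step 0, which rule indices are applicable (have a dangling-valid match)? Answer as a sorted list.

R0: 4 valid matches — {0↦3, 1↦0}, {0↦3, 1↦1}, {0↦4, 1↦0} (+1 more)
R1: no valid match — LHS pattern not found
R2: no valid match — LHS pattern not found
R3: no valid match — LHS pattern not found

Answer: [R0]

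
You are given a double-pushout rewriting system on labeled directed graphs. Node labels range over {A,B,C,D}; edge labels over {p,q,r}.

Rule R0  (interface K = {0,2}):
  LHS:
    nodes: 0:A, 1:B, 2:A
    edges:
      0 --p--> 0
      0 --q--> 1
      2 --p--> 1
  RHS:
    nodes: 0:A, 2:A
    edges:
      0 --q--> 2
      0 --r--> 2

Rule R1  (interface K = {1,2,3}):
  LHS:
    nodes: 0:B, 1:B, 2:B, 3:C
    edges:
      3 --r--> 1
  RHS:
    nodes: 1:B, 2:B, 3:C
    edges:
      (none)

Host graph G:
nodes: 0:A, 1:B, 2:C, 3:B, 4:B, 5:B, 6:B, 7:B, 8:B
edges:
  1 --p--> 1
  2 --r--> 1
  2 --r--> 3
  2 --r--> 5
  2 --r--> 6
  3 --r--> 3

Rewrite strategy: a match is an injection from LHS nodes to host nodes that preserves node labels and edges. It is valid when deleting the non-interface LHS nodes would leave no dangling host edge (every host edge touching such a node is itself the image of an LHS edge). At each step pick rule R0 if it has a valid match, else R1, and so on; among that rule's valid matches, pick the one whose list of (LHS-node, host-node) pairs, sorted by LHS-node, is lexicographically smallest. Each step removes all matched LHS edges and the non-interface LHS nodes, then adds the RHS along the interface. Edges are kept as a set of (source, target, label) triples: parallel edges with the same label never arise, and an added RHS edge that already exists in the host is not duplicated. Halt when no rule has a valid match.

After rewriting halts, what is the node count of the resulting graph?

Answer: 5

Rewrite trace:
initial: |V|=9 |E|=6  E = 1-p->1 2-r->1 2-r->3 2-r->5 2-r->6 3-r->3
step 1: apply R1 at {0↦4, 1↦1, 2↦3, 3↦2}  → |V|=8 |E|=5  E = 1-p->1 2-r->3 2-r->5 2-r->6 3-r->3
step 2: apply R1 at {0↦7, 1↦3, 2↦1, 3↦2}  → |V|=7 |E|=4  E = 1-p->1 2-r->5 2-r->6 3-r->3
step 3: apply R1 at {0↦8, 1↦5, 2↦1, 3↦2}  → |V|=6 |E|=3  E = 1-p->1 2-r->6 3-r->3
step 4: apply R1 at {0↦5, 1↦6, 2↦1, 3↦2}  → |V|=5 |E|=2  E = 1-p->1 3-r->3
normal form: no rule applies after step 4
NF nodes: {0:A, 1:B, 2:C, 3:B, 6:B}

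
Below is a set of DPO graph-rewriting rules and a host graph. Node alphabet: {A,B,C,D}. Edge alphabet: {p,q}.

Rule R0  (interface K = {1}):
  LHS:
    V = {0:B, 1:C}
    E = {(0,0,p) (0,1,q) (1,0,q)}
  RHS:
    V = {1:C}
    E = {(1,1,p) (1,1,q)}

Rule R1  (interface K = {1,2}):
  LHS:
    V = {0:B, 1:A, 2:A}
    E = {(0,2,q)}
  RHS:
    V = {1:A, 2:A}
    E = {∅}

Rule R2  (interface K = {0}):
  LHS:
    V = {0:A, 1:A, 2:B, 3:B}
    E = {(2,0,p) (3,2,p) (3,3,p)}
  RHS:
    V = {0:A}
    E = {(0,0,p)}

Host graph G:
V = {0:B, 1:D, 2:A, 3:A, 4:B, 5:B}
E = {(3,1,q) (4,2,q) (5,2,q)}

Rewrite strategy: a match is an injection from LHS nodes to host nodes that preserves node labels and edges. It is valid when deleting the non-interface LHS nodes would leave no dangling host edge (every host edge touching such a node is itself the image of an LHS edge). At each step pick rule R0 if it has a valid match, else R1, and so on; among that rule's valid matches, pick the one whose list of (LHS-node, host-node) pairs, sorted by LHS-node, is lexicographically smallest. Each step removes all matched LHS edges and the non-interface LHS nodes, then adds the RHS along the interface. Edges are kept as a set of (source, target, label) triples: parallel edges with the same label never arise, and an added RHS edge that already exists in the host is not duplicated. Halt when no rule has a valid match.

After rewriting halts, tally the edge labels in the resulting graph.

Answer: q:1

Rewrite trace:
[0] host  ⇒  6 nodes, 3 edges  {3-q->1 4-q->2 5-q->2}
[1] R1 @ {0↦4, 1↦3, 2↦2}  ⇒  5 nodes, 2 edges  {3-q->1 5-q->2}
[2] R1 @ {0↦5, 1↦3, 2↦2}  ⇒  4 nodes, 1 edges  {3-q->1}
halt: no rule applies after step 2
NF edges: [(3, 1, 'q')]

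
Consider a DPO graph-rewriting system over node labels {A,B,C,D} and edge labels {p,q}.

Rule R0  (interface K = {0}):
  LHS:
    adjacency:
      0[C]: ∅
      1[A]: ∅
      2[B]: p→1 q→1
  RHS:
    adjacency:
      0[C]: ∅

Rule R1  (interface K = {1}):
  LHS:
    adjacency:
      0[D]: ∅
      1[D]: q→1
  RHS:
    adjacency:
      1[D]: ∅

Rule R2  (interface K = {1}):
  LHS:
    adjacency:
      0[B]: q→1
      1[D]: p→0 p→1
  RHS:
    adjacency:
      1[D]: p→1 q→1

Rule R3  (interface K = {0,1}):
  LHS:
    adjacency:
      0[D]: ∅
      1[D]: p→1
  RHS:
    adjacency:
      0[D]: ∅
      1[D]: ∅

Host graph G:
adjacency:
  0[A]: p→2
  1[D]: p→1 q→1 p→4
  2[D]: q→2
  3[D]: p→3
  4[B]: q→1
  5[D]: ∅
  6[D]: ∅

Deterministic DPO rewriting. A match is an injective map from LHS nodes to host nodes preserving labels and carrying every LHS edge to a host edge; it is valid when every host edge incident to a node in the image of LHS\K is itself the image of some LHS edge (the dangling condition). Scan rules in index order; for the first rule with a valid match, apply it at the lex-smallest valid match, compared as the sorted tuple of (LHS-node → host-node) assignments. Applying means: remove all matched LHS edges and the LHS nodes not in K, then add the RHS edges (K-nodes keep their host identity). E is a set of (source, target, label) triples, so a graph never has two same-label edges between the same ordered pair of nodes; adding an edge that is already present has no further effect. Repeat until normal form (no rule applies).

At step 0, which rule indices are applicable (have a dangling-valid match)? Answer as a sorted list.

R0: no valid match — LHS pattern not found
R1: 4 valid matches — {0↦5, 1↦1}, {0↦5, 1↦2}, {0↦6, 1↦1} (+1 more)
R2: 1 valid match — {0↦4, 1↦1}
R3: 8 valid matches — {0↦1, 1↦3}, {0↦2, 1↦1}, {0↦2, 1↦3} (+5 more)

Answer: [R1,R2,R3]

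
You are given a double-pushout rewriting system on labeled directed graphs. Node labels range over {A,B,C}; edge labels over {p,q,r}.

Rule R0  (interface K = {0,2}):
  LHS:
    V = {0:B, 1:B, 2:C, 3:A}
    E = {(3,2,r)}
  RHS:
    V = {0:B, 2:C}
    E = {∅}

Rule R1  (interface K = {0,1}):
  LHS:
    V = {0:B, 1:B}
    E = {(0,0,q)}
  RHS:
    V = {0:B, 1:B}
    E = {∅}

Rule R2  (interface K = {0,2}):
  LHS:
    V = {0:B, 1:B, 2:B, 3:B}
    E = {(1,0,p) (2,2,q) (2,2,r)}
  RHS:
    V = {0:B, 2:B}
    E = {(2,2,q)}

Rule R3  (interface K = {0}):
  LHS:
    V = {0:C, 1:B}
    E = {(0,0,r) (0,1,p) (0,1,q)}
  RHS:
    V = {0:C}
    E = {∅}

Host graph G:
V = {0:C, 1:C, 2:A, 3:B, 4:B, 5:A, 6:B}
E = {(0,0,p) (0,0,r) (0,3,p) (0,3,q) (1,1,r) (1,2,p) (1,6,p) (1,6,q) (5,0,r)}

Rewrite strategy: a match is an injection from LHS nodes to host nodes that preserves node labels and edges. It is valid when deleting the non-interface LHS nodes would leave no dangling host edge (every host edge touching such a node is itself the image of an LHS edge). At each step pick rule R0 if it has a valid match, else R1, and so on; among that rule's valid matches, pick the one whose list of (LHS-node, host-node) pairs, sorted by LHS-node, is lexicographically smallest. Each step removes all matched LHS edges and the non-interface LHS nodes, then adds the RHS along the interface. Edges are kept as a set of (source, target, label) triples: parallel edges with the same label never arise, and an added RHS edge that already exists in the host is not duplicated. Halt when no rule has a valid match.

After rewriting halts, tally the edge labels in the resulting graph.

Answer: p:2

Rewrite trace:
initial: |V|=7 |E|=9  E = 0-p->0 0-r->0 0-p->3 0-q->3 1-r->1 1-p->2 1-p->6 1-q->6 5-r->0
step 1: apply R0 at {0↦3, 1↦4, 2↦0, 3↦5}  → |V|=5 |E|=8  E = 0-p->0 0-r->0 0-p->3 0-q->3 1-r->1 1-p->2 1-p->6 1-q->6
step 2: apply R3 at {0↦0, 1↦3}  → |V|=4 |E|=5  E = 0-p->0 1-r->1 1-p->2 1-p->6 1-q->6
step 3: apply R3 at {0↦1, 1↦6}  → |V|=3 |E|=2  E = 0-p->0 1-p->2
final graph: no rule applies after step 3
NF edges: [(0, 0, 'p'), (1, 2, 'p')]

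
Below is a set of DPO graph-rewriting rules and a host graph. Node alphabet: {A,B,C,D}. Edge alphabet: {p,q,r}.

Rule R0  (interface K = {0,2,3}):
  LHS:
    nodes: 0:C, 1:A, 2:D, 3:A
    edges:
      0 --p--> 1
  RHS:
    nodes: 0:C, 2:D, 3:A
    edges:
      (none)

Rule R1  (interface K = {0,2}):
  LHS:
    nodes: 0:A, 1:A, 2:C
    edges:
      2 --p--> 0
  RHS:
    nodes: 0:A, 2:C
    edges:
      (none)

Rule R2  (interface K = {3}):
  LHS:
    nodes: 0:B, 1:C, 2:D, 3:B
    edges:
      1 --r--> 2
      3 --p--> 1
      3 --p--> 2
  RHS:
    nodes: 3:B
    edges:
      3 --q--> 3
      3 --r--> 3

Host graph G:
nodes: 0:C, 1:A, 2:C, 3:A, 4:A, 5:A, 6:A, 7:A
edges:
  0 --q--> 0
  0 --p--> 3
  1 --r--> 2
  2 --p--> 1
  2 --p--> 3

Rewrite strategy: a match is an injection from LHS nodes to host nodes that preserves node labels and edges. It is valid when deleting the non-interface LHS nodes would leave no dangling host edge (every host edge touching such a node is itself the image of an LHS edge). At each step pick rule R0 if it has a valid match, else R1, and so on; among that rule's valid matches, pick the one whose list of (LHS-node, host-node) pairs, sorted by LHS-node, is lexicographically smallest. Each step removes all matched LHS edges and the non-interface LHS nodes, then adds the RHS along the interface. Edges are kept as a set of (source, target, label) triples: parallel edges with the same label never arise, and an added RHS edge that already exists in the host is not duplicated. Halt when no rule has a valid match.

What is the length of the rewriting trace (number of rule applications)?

Answer: 3

Rewrite trace:
start.  V:8 E:5  edges: 0-q->0 0-p->3 1-r->2 2-p->1 2-p->3
1. fire R1 via {0↦1, 1↦4, 2↦2}  →  V:7 E:4  edges: 0-q->0 0-p->3 1-r->2 2-p->3
2. fire R1 via {0↦3, 1↦5, 2↦0}  →  V:6 E:3  edges: 0-q->0 1-r->2 2-p->3
3. fire R1 via {0↦3, 1↦6, 2↦2}  →  V:5 E:2  edges: 0-q->0 1-r->2
normal form: no rule applies after step 3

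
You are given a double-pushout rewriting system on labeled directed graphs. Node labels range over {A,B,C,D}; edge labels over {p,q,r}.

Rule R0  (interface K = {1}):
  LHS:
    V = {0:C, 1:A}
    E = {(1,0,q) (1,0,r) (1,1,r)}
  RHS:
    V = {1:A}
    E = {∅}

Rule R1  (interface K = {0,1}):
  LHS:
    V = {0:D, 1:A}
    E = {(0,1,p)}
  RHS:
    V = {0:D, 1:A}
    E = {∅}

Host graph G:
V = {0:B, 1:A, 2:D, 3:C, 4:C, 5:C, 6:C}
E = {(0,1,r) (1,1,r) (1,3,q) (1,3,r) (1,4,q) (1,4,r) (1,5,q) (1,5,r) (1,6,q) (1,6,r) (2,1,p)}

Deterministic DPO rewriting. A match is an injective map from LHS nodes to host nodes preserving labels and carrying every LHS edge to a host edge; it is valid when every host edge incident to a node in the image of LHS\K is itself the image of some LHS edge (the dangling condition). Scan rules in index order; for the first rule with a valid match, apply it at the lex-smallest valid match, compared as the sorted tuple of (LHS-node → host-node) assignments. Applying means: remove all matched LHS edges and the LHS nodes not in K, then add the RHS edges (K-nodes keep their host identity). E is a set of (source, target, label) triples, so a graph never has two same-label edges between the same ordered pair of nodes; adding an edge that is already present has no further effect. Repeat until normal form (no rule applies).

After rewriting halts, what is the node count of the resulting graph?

initial: |V|=7 |E|=11  E = 0-r->1 1-r->1 1-q->3 1-r->3 1-q->4 1-r->4 1-q->5 1-r->5 1-q->6 1-r->6 2-p->1
step 1: apply R0 at {0↦3, 1↦1}  → |V|=6 |E|=8  E = 0-r->1 1-q->4 1-r->4 1-q->5 1-r->5 1-q->6 1-r->6 2-p->1
step 2: apply R1 at {0↦2, 1↦1}  → |V|=6 |E|=7  E = 0-r->1 1-q->4 1-r->4 1-q->5 1-r->5 1-q->6 1-r->6
normal form: no rule applies after step 2
NF nodes: {0:B, 1:A, 2:D, 4:C, 5:C, 6:C}

Answer: 6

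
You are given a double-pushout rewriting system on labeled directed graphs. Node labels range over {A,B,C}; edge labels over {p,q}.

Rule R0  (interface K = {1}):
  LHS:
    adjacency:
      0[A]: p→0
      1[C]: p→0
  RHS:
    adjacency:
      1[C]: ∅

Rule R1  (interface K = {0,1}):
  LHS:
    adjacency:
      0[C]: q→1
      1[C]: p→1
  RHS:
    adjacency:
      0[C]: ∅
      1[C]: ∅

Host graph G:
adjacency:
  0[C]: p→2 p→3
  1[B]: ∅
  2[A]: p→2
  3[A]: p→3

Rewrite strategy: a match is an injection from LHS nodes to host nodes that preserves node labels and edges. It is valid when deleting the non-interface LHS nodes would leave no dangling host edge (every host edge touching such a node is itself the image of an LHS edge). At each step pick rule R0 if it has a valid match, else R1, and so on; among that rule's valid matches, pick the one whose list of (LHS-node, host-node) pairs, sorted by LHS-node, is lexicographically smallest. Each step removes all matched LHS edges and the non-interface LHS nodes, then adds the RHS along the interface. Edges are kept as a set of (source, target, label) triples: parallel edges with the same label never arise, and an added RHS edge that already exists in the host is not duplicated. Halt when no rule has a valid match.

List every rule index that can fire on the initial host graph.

R0: 2 valid matches — {0↦2, 1↦0}, {0↦3, 1↦0}
R1: no valid match — LHS pattern not found

Answer: [R0]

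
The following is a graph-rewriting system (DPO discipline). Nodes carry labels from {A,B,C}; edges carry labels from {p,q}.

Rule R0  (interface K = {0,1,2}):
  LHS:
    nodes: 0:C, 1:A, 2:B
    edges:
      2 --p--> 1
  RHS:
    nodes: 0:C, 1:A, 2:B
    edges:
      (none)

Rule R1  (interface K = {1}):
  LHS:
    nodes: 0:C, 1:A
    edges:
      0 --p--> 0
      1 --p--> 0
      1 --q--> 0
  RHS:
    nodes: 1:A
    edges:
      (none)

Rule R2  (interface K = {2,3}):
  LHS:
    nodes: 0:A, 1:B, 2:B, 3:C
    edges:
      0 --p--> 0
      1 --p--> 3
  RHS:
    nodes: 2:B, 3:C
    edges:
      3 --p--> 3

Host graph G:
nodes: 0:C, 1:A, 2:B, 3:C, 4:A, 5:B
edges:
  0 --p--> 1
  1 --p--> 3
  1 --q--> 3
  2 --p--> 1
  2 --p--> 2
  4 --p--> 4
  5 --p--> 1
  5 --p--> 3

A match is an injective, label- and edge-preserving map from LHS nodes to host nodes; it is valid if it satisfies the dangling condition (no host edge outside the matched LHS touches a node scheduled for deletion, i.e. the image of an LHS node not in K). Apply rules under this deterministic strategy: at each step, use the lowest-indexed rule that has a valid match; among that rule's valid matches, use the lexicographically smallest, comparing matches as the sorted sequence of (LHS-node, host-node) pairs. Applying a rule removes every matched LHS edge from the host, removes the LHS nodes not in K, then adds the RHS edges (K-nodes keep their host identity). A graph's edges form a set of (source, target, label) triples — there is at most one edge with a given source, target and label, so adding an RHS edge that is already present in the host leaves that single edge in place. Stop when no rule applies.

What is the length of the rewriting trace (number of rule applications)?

[0] host  ⇒  6 nodes, 8 edges  {0-p->1 1-p->3 1-q->3 2-p->1 2-p->2 4-p->4 5-p->1 5-p->3}
[1] R0 @ {0↦0, 1↦1, 2↦2}  ⇒  6 nodes, 7 edges  {0-p->1 1-p->3 1-q->3 2-p->2 4-p->4 5-p->1 5-p->3}
[2] R0 @ {0↦0, 1↦1, 2↦5}  ⇒  6 nodes, 6 edges  {0-p->1 1-p->3 1-q->3 2-p->2 4-p->4 5-p->3}
[3] R2 @ {0↦4, 1↦5, 2↦2, 3↦3}  ⇒  4 nodes, 5 edges  {0-p->1 1-p->3 1-q->3 2-p->2 3-p->3}
[4] R1 @ {0↦3, 1↦1}  ⇒  3 nodes, 2 edges  {0-p->1 2-p->2}
normal form: no rule applies after step 4

Answer: 4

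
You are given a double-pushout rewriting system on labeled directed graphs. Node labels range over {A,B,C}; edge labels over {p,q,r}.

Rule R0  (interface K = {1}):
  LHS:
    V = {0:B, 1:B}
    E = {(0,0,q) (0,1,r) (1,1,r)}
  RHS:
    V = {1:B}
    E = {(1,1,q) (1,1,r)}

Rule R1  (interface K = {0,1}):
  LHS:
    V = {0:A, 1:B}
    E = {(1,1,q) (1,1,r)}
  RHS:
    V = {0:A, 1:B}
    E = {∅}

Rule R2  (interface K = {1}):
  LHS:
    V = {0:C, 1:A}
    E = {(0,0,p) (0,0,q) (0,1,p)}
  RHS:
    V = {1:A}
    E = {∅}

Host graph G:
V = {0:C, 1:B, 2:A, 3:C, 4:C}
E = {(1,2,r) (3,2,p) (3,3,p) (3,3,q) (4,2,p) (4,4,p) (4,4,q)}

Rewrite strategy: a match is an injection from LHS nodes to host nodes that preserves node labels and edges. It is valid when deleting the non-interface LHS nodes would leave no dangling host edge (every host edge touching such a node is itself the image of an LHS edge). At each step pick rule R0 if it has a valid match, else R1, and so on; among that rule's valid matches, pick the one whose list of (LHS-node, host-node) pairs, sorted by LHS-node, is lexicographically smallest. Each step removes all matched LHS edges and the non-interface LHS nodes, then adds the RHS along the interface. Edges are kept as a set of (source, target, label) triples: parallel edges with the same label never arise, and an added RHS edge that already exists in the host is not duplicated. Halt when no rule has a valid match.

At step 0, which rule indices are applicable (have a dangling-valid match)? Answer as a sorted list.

Answer: [R2]

Rewrite trace:
R0: no valid match — LHS pattern not found
R1: no valid match — LHS pattern not found
R2: 2 valid matches — {0↦3, 1↦2}, {0↦4, 1↦2}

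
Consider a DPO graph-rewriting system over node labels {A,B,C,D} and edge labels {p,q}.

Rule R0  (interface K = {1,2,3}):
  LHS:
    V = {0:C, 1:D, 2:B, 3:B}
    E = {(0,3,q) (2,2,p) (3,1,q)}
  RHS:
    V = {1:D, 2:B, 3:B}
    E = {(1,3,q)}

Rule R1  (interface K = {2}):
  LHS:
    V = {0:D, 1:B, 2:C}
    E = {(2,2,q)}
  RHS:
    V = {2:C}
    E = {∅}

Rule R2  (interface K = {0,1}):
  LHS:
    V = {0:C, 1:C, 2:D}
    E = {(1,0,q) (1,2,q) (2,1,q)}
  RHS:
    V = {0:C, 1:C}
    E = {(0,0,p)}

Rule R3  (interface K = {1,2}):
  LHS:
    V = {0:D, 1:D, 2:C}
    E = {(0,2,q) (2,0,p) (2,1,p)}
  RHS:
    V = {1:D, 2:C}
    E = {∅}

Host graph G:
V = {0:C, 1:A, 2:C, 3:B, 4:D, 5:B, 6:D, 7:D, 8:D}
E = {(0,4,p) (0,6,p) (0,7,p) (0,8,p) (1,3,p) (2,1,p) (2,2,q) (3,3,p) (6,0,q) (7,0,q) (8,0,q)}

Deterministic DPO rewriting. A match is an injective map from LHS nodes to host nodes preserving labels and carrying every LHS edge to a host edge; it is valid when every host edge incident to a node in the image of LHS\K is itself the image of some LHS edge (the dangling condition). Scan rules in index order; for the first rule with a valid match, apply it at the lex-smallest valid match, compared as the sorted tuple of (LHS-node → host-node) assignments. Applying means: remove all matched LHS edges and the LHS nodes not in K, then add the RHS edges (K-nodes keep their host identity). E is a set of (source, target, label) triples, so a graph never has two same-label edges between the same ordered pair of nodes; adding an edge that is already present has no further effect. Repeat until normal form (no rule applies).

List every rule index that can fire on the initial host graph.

R0: no valid match — LHS pattern not found
R1: no valid match — 8 raw matches, all fail dangling condition
R2: no valid match — LHS pattern not found
R3: 9 valid matches — {0↦6, 1↦4, 2↦0}, {0↦6, 1↦7, 2↦0}, {0↦6, 1↦8, 2↦0} (+6 more)

Answer: [R3]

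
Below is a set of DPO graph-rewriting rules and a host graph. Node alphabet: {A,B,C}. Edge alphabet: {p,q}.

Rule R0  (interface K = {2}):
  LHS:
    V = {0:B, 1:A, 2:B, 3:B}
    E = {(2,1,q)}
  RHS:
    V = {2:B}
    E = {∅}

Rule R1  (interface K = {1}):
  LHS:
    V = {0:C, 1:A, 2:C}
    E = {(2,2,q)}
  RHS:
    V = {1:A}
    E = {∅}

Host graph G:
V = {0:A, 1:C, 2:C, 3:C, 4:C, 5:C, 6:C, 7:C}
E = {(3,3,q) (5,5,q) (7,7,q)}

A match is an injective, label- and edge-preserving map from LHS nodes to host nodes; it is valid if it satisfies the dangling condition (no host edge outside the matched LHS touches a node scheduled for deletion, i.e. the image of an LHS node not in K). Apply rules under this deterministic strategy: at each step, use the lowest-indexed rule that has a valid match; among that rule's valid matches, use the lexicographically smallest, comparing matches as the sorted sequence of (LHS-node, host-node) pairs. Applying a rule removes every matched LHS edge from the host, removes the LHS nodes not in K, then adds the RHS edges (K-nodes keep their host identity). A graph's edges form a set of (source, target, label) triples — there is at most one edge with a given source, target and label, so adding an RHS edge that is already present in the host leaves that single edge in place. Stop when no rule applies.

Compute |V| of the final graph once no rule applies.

Answer: 2

Rewrite trace:
[0] host  ⇒  8 nodes, 3 edges  {3-q->3 5-q->5 7-q->7}
[1] R1 @ {0↦1, 1↦0, 2↦3}  ⇒  6 nodes, 2 edges  {5-q->5 7-q->7}
[2] R1 @ {0↦2, 1↦0, 2↦5}  ⇒  4 nodes, 1 edges  {7-q->7}
[3] R1 @ {0↦4, 1↦0, 2↦7}  ⇒  2 nodes, 0 edges  {∅}
normal form: no rule applies after step 3
NF nodes: {0:A, 6:C}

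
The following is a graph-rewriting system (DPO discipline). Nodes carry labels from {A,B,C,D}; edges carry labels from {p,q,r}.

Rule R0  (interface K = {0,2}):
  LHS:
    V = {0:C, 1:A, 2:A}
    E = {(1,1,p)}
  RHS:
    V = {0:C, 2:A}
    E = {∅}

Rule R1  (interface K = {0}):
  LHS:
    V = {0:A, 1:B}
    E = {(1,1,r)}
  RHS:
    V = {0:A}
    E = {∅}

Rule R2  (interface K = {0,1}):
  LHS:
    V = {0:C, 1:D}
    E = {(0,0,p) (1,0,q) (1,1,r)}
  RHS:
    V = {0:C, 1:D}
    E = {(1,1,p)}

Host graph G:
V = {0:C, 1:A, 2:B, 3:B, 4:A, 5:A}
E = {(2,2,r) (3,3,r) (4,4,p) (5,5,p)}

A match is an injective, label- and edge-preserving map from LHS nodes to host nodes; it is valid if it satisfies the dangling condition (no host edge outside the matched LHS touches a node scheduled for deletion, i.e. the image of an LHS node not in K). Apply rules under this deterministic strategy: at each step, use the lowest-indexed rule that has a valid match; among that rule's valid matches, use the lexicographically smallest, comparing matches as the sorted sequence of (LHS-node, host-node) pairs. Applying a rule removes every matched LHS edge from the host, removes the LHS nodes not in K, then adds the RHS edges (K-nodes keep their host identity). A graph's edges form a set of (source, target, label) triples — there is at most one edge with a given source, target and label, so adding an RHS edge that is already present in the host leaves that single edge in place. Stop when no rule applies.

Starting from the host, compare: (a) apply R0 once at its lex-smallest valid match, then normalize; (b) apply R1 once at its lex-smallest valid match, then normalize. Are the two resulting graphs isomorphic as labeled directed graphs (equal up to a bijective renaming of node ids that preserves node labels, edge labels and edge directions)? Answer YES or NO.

branch R0-first: apply at {0↦0, 1↦4, 2↦1} → |E|=3, then 3 more step(s) → NF |V|=2 |E|=0 V={0:C, 1:A} E=∅
branch R1-first: apply at {0↦1, 1↦2} → |E|=3, then 3 more step(s) → NF |V|=2 |E|=0 V={0:C, 1:A} E=∅
graphs isomorphic (equal up to label-preserving node renaming)

Answer: YES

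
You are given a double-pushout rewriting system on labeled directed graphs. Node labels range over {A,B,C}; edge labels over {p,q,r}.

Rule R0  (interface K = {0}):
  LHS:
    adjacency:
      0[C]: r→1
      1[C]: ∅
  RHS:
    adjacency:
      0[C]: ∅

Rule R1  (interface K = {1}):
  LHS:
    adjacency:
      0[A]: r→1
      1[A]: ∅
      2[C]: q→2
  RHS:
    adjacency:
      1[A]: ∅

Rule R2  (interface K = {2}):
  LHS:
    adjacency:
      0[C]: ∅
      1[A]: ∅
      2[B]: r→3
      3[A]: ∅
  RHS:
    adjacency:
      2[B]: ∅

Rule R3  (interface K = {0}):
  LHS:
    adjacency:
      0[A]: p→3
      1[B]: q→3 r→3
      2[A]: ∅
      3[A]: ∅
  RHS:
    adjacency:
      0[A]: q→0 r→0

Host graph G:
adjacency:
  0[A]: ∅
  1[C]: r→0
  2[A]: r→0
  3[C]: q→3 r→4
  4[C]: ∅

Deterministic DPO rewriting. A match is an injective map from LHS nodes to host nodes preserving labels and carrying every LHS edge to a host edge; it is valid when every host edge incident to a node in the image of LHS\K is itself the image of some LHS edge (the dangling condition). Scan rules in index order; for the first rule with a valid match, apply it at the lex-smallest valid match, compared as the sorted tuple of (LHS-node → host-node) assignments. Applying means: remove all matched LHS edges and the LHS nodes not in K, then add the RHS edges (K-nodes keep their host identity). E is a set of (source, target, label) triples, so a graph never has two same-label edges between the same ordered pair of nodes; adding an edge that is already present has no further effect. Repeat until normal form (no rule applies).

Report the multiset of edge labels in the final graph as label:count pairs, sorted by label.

Answer: r:1

Steps:
start.  V:5 E:4  edges: 1-r->0 2-r->0 3-q->3 3-r->4
1. fire R0 via {0↦3, 1↦4}  →  V:4 E:3  edges: 1-r->0 2-r->0 3-q->3
2. fire R1 via {0↦2, 1↦0, 2↦3}  →  V:2 E:1  edges: 1-r->0
halt: no rule applies after step 2
NF edges: [(1, 0, 'r')]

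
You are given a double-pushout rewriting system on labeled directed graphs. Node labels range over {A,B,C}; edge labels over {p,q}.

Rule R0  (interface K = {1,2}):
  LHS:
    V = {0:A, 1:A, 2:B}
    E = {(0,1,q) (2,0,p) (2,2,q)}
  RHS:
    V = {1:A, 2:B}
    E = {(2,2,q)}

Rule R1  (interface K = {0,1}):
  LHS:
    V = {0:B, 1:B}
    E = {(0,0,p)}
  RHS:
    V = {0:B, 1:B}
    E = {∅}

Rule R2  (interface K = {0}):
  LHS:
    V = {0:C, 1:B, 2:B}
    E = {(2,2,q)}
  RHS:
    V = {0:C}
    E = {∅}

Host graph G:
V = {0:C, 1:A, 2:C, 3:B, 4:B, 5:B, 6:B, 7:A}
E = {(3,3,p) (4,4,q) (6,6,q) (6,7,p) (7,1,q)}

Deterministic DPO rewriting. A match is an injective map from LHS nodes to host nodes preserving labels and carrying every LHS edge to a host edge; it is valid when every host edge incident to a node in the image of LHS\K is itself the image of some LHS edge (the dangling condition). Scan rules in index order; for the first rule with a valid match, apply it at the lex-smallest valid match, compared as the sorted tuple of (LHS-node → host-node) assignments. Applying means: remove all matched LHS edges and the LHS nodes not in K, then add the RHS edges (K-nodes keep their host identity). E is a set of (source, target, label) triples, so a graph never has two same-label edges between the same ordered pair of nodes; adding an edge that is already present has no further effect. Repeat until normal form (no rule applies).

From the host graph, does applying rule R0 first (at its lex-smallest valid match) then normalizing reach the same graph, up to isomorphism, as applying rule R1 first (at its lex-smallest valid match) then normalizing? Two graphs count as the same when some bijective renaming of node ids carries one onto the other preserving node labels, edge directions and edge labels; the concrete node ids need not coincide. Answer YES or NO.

branch R0-first: apply at {0↦7, 1↦1, 2↦6} → |E|=3, then 3 more step(s) → NF |V|=3 |E|=0 V={0:C, 1:A, 2:C} E=∅
branch R1-first: apply at {0↦3, 1↦4} → |E|=4, then 3 more step(s) → NF |V|=3 |E|=0 V={0:C, 1:A, 2:C} E=∅
graphs isomorphic (equal up to label-preserving node renaming)

Answer: YES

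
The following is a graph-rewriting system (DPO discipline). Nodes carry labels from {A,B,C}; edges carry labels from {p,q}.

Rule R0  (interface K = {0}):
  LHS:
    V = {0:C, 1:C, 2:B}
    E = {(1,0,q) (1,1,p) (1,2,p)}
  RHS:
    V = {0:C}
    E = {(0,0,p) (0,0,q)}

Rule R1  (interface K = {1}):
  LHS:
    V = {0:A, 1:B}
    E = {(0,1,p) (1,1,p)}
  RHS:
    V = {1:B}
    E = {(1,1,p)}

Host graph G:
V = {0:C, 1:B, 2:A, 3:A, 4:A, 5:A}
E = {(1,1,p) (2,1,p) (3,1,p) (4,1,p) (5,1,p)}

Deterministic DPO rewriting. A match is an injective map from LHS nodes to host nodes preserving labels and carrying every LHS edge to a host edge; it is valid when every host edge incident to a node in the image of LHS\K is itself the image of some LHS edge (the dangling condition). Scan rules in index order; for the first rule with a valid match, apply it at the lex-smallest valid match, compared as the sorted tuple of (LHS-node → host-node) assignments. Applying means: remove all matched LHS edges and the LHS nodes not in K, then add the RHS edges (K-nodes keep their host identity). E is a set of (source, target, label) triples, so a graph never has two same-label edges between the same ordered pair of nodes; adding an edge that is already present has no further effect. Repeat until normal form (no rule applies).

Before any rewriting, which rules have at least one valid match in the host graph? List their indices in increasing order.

R0: no valid match — LHS pattern not found
R1: 4 valid matches — {0↦2, 1↦1}, {0↦3, 1↦1}, {0↦4, 1↦1} (+1 more)

Answer: [R1]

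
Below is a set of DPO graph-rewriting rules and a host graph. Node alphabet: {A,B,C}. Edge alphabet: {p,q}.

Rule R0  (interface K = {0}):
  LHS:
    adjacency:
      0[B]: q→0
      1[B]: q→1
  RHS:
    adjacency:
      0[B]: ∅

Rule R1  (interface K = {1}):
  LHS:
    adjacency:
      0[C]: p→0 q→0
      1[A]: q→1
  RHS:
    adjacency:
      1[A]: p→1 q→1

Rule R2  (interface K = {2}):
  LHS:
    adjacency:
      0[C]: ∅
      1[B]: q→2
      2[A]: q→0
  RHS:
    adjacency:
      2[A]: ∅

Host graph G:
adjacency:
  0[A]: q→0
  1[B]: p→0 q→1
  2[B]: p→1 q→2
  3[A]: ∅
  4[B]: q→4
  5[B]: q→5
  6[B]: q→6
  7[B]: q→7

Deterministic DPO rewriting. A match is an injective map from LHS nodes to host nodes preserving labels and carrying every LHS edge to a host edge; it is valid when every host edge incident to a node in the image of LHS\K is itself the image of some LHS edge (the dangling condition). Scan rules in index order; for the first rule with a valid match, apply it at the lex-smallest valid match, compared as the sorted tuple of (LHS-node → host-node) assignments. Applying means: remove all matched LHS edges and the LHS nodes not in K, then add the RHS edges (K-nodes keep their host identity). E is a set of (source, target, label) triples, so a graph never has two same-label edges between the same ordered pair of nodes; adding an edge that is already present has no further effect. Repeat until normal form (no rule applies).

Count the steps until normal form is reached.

initial: |V|=8 |E|=9  E = 0-q->0 1-p->0 1-q->1 2-p->1 2-q->2 4-q->4 5-q->5 6-q->6 7-q->7
step 1: apply R0 at {0↦1, 1↦4}  → |V|=7 |E|=7  E = 0-q->0 1-p->0 2-p->1 2-q->2 5-q->5 6-q->6 7-q->7
step 2: apply R0 at {0↦2, 1↦5}  → |V|=6 |E|=5  E = 0-q->0 1-p->0 2-p->1 6-q->6 7-q->7
step 3: apply R0 at {0↦6, 1↦7}  → |V|=5 |E|=3  E = 0-q->0 1-p->0 2-p->1
halt: no rule applies after step 3

Answer: 3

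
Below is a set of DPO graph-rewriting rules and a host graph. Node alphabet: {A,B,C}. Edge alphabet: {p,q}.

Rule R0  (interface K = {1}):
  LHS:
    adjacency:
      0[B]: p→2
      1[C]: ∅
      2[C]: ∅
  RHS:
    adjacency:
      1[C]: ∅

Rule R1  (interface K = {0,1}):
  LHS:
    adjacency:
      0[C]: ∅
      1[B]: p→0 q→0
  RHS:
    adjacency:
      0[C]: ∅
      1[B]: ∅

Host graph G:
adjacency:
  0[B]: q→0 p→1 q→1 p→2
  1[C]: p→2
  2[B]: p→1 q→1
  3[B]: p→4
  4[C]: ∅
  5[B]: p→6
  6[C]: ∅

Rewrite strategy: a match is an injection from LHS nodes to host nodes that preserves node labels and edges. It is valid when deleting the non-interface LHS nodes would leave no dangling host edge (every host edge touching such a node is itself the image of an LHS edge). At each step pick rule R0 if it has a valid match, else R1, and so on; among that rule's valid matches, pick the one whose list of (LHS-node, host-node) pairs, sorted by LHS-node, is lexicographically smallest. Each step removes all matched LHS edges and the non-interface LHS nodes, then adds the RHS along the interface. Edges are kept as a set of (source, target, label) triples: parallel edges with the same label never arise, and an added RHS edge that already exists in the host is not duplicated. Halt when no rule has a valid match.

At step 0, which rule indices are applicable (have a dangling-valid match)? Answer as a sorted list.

Answer: [R0,R1]

Rewrite trace:
R0: 4 valid matches — {0↦3, 1↦1, 2↦4}, {0↦3, 1↦6, 2↦4}, {0↦5, 1↦1, 2↦6} (+1 more)
R1: 2 valid matches — {0↦1, 1↦0}, {0↦1, 1↦2}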